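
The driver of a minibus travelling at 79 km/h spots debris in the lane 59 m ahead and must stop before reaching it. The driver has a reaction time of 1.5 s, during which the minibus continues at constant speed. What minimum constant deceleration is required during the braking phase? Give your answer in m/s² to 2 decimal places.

79 km/h ÷ 3.6 = 21.9444 m/s.
Distance covered during reaction = 21.9444 × 1.5 = 32.917 m.
Distance available for braking: 59 − 32.917 = 26.083 m.
v² = 2a·d ⇒ a = v²/(2d) = 21.9444² / (2 × 26.083) = 481.557 / 52.166 = 9.2312 m/s².

Required deceleration ≈ 9.23 m/s²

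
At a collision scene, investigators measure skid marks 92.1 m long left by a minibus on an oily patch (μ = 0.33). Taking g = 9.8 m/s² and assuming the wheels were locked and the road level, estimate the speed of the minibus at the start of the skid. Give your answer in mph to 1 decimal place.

Deceleration a = μg = 0.33 × 9.8 = 3.234 m/s².
v = √(2a·d) = √(2 × 3.234 × 92.1) = √595.703 = 24.4070 m/s.
= 24.4070 ÷ 0.44704 = 54.597 mph.

Initial speed ≈ 54.6 mph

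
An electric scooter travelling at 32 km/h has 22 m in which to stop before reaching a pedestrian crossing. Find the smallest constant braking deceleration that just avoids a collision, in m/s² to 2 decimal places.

Required deceleration ≈ 1.80 m/s²

32 km/h ÷ 3.6 = 8.8889 m/s.
v² = 2a·d ⇒ a = v²/(2d) = 8.8889² / (2 × 22.000) = 79.013 / 44.000 = 1.7958 m/s².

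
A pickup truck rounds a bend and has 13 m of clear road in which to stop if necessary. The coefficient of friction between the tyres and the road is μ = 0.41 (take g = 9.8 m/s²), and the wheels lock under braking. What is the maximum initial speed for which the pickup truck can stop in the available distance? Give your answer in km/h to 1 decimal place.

a = μg = 0.41 × 9.8 = 4.018 m/s².
v²/(2a) = d ⇒ v = √(2 × 4.018 × 13) = √104.47 = 10.2211 m/s.
10.2211 m/s × 3.6 = 36.796 km/h.

Maximum speed ≈ 36.8 km/h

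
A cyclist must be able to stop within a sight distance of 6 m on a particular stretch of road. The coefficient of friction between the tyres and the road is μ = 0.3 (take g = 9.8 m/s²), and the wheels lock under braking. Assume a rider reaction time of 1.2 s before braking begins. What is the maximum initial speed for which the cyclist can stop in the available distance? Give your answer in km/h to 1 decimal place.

Maximum speed ≈ 12.2 km/h

a = μg = 0.3 × 9.8 = 2.940 m/s².
Stopping distance: v·t_r + v²/(2a) = 6 with t_r = 1.2 s and a = 2.940 m/s².
So v² + 7.056 v − 35.28 = 0.
Positive root: v = −a·t_r + √((a·t_r)² + 2a·d) = −3.528 + √(12.447 + 35.28) = 3.3805 m/s.
3.3805 m/s × 3.6 = 12.170 km/h.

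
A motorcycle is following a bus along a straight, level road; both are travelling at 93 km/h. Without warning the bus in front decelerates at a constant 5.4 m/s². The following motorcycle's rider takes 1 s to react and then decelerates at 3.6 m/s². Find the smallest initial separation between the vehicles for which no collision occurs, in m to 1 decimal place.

93 km/h ÷ 3.6 = 25.8333 m/s.
Leader travels v²/(2a_L) = 667.359 / 10.800 = 61.792 m before stopping.
Follower covers v·t_r = 25.8333 × 1 = 25.833 m while reacting, then v²/(2a_F) = 667.359 / 7.200 = 92.689 m while braking, for a total of 25.833 + 92.689 = 118.522 m.
Since a_F ≤ a_L and the follower starts braking later, the follower is never slower than the leader, so the closest approach is when both have stopped.
Minimum gap = 118.522 − 61.792 = 56.730 m.

Minimum gap ≈ 56.7 m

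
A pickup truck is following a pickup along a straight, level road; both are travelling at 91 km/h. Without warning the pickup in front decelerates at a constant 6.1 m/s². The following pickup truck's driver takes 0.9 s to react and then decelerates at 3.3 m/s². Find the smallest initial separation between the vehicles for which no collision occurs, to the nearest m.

Minimum gap ≈ 67 m

91 km/h ÷ 3.6 = 25.2778 m/s.
Leader travels v²/(2a_L) = 638.967 / 12.200 = 52.374 m before stopping.
Follower covers v·t_r = 25.2778 × 0.9 = 22.750 m while reacting, then v²/(2a_F) = 638.967 / 6.600 = 96.813 m while braking, for a total of 22.750 + 96.813 = 119.563 m.
Since a_F ≤ a_L and the follower starts braking later, the follower is never slower than the leader, so the closest approach is when both have stopped.
Minimum gap = 119.563 − 52.374 = 67.189 m.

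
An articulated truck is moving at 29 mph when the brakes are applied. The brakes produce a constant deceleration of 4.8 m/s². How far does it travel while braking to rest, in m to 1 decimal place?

Braking distance ≈ 17.5 m

29 mph × 0.44704 = 12.9642 m/s.
Braking distance = v²/(2a) = 12.9642² / (2 × 4.800) = 168.070 / 9.600 = 17.507 m.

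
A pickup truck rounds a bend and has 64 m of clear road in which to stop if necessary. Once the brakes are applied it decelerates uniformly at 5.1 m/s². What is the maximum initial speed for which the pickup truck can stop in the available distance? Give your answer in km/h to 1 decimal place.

Maximum speed ≈ 92.0 km/h

v²/(2a) = d ⇒ v = √(2 × 5.100 × 64) = √652.80 = 25.5500 m/s.
25.5500 m/s × 3.6 = 91.980 km/h.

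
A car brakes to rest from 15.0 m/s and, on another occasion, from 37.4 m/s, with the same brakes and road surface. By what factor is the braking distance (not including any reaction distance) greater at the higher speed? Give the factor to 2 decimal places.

Factor ≈ 6.22

Braking distance d = v²/(2a), so with a fixed, d ∝ v².
Factor = (37.4/15.0)² = 2.4933² = 6.2165.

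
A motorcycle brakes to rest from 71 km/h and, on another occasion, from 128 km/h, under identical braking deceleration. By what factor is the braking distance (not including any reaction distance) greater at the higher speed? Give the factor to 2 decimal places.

Braking distance d = v²/(2a), so with a fixed, d ∝ v².
Factor = (128/71)² = 1.8028² = 3.2501.

Factor ≈ 3.25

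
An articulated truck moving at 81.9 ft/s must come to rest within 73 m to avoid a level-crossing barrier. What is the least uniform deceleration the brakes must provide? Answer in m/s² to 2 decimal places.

81.9 ft/s × 0.3048 = 24.9631 m/s.
v² = 2a·d ⇒ a = v²/(2d) = 24.9631² / (2 × 73.000) = 623.156 / 146.000 = 4.2682 m/s².

Required deceleration ≈ 4.27 m/s²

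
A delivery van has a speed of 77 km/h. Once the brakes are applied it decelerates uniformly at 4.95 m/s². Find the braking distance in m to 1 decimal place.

77 km/h ÷ 3.6 = 21.3889 m/s.
Braking distance = v²/(2a) = 21.3889² / (2 × 4.950) = 457.485 / 9.900 = 46.211 m.

Braking distance ≈ 46.2 m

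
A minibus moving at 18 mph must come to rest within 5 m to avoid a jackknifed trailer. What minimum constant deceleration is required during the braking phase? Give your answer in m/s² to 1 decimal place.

Required deceleration ≈ 6.5 m/s²

18 mph × 0.44704 = 8.0467 m/s.
v² = 2a·d ⇒ a = v²/(2d) = 8.0467² / (2 × 5.000) = 64.749 / 10.000 = 6.4749 m/s².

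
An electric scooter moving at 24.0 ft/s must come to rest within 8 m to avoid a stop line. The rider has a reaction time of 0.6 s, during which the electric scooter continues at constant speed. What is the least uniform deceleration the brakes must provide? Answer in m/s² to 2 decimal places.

24 ft/s × 0.3048 = 7.3152 m/s.
Distance covered during reaction = 7.3152 × 0.6 = 4.389 m.
Distance available for braking: 8 − 4.389 = 3.611 m.
v² = 2a·d ⇒ a = v²/(2d) = 7.3152² / (2 × 3.611) = 53.512 / 7.222 = 7.4096 m/s².

Required deceleration ≈ 7.41 m/s²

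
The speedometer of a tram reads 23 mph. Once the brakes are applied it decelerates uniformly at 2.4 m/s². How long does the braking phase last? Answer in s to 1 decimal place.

23 mph × 0.44704 = 10.2819 m/s.
Braking time = v/a = 10.2819 / 2.400 = 4.284 s.

Braking time ≈ 4.3 s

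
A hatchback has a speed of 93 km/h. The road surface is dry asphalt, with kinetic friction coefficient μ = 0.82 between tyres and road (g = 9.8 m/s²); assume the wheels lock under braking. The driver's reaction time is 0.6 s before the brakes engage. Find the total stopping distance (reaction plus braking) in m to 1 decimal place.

93 km/h ÷ 3.6 = 25.8333 m/s.
a = μg = 0.82 × 9.8 = 8.036 m/s².
Reaction distance = v·t_r = 25.8333 × 0.6 = 15.500 m.
Braking distance = v²/(2a) = 25.8333² / (2 × 8.036) = 667.359 / 16.072 = 41.523 m.
Total = 15.500 + 41.523 = 57.023 m.

Total stopping distance ≈ 57.0 m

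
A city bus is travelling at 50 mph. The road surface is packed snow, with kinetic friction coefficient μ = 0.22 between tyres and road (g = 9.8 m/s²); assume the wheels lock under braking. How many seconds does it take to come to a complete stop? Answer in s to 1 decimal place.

50 mph × 0.44704 = 22.3520 m/s.
a = μg = 0.22 × 9.8 = 2.156 m/s².
Braking time = v/a = 22.3520 / 2.156 = 10.367 s.

Braking time ≈ 10.4 s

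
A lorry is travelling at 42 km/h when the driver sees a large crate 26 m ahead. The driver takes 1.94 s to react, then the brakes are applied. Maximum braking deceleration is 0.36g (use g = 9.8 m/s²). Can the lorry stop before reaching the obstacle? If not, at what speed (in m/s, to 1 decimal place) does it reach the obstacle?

No — it strikes the obstacle at 10.6 m/s

42 km/h ÷ 3.6 = 11.6667 m/s.
a = 0.36 × 9.8 = 3.528 m/s².
Reaction distance = 11.6667 × 1.94 = 22.633 m.
Braking distance needed to stop: v²/(2a) = 136.112 / 7.056 = 19.290 m, so total needed = 22.633 + 19.290 = 41.923 m > 26 m — it cannot stop.
Distance remaining when braking begins: 26 − 22.633 = 3.367 m.
v² = v₀² − 2a·d = 136.112 − 2 × 3.528 × 3.367 = 112.354 m²/s².
v = √112.354 = 10.600 m/s.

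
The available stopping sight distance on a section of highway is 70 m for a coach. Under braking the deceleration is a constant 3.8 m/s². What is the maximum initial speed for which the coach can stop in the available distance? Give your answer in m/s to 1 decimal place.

Maximum speed ≈ 23.1 m/s

v²/(2a) = d ⇒ v = √(2 × 3.800 × 70) = √532.00 = 23.0651 m/s.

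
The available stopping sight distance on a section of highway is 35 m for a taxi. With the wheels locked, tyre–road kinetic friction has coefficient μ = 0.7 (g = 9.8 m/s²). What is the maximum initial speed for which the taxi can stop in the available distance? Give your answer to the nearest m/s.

Maximum speed ≈ 22 m/s

a = μg = 0.7 × 9.8 = 6.860 m/s².
v²/(2a) = d ⇒ v = √(2 × 6.860 × 35) = √480.20 = 21.9135 m/s.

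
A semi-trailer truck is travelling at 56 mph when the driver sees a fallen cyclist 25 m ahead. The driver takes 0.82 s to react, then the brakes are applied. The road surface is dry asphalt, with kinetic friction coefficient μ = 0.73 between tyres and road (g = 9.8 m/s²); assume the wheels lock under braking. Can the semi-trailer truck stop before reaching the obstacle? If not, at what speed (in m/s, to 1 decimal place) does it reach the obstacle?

56 mph × 0.44704 = 25.0342 m/s.
a = μg = 0.73 × 9.8 = 7.154 m/s².
Reaction distance = 25.0342 × 0.82 = 20.528 m.
Braking distance needed to stop: v²/(2a) = 626.711 / 14.308 = 43.801 m, so total needed = 20.528 + 43.801 = 64.329 m > 25 m — it cannot stop.
Distance remaining when braking begins: 25 − 20.528 = 4.472 m.
v² = v₀² − 2a·d = 626.711 − 2 × 7.154 × 4.472 = 562.726 m²/s².
v = √562.726 = 23.722 m/s.

No — it strikes the obstacle at 23.7 m/s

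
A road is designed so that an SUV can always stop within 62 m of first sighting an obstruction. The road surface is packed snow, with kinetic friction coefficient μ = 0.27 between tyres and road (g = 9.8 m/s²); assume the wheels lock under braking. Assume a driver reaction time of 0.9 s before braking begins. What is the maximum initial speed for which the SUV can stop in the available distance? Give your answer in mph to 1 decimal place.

a = μg = 0.27 × 9.8 = 2.646 m/s².
Stopping distance: v·t_r + v²/(2a) = 62 with t_r = 0.9 s and a = 2.646 m/s².
So v² + 4.763 v − 328.10 = 0.
Positive root: v = −a·t_r + √((a·t_r)² + 2a·d) = −2.381 + √(5.669 + 328.10) = 15.8883 m/s.
15.8883 m/s ÷ 0.44704 = 35.541 mph.

Maximum speed ≈ 35.5 mph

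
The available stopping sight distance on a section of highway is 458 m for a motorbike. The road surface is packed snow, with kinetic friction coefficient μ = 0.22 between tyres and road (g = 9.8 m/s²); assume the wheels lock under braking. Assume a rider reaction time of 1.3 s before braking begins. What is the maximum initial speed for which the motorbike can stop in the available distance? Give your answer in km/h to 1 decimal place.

a = μg = 0.22 × 9.8 = 2.156 m/s².
Stopping distance: v·t_r + v²/(2a) = 458 with t_r = 1.3 s and a = 2.156 m/s².
So v² + 5.606 v − 1974.90 = 0.
Positive root: v = −a·t_r + √((a·t_r)² + 2a·d) = −2.803 + √(7.857 + 1974.90) = 41.7252 m/s.
41.7252 m/s × 3.6 = 150.211 km/h.

Maximum speed ≈ 150.2 km/h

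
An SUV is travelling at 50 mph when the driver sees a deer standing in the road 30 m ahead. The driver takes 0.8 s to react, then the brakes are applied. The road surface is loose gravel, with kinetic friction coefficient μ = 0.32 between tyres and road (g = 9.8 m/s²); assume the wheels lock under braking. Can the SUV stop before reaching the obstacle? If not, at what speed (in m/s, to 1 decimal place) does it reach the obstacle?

No — it strikes the obstacle at 20.6 m/s

50 mph × 0.44704 = 22.3520 m/s.
a = μg = 0.32 × 9.8 = 3.136 m/s².
Reaction distance = 22.3520 × 0.8 = 17.882 m.
Braking distance needed to stop: v²/(2a) = 499.612 / 6.272 = 79.658 m, so total needed = 17.882 + 79.658 = 97.540 m > 30 m — it cannot stop.
Distance remaining when braking begins: 30 − 17.882 = 12.118 m.
v² = v₀² − 2a·d = 499.612 − 2 × 3.136 × 12.118 = 423.608 m²/s².
v = √423.608 = 20.582 m/s.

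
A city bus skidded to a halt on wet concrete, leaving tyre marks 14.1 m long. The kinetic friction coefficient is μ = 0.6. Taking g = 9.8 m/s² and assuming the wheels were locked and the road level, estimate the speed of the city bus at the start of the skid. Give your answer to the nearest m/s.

Initial speed ≈ 13 m/s

Deceleration a = μg = 0.6 × 9.8 = 5.880 m/s².
v = √(2a·d) = √(2 × 5.880 × 14.1) = √165.816 = 12.8770 m/s.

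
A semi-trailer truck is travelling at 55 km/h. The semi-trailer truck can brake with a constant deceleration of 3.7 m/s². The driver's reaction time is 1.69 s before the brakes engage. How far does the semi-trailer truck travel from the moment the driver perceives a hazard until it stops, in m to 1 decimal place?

Total stopping distance ≈ 57.4 m

55 km/h ÷ 3.6 = 15.2778 m/s.
Reaction distance = v·t_r = 15.2778 × 1.69 = 25.819 m.
Braking distance = v²/(2a) = 15.2778² / (2 × 3.700) = 233.411 / 7.400 = 31.542 m.
Total = 25.819 + 31.542 = 57.361 m.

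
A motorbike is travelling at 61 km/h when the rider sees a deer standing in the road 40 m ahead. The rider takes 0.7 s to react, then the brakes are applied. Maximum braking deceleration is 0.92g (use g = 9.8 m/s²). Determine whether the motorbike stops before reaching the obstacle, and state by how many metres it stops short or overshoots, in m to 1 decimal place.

61 km/h ÷ 3.6 = 16.9444 m/s.
a = 0.92 × 9.8 = 9.016 m/s².
Reaction distance = 16.9444 × 0.7 = 11.861 m.
Braking distance = v²/(2a) = 287.113 / 18.032 = 15.922 m.
Total stopping distance = 11.861 + 15.922 = 27.783 m, vs 40 m available — it stops with 40 − 27.783 = 12.217 m to spare.

Yes — it stops 12.2 m short of the obstacle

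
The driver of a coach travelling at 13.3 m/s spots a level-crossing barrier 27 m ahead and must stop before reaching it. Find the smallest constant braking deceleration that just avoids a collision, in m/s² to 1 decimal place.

v² = 2a·d ⇒ a = v²/(2d) = 13.3000² / (2 × 27.000) = 176.890 / 54.000 = 3.2757 m/s².

Required deceleration ≈ 3.3 m/s²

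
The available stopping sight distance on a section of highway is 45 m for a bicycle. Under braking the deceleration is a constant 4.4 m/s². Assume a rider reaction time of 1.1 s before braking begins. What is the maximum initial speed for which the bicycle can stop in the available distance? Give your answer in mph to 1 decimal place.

Stopping distance: v·t_r + v²/(2a) = 45 with t_r = 1.1 s and a = 4.400 m/s².
So v² + 9.680 v − 396.00 = 0.
Positive root: v = −a·t_r + √((a·t_r)² + 2a·d) = −4.840 + √(23.426 + 396.00) = 15.6399 m/s.
15.6399 m/s ÷ 0.44704 = 34.985 mph.

Maximum speed ≈ 35.0 mph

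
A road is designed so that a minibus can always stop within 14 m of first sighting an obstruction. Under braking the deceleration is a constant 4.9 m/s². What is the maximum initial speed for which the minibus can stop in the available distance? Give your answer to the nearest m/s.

Maximum speed ≈ 12 m/s

v²/(2a) = d ⇒ v = √(2 × 4.900 × 14) = √137.20 = 11.7132 m/s.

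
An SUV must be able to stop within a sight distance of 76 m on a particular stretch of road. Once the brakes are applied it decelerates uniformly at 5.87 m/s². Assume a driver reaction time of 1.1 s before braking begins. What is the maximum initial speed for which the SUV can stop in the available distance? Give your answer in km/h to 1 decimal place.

Maximum speed ≈ 86.8 km/h

Stopping distance: v·t_r + v²/(2a) = 76 with t_r = 1.1 s and a = 5.870 m/s².
So v² + 12.914 v − 892.24 = 0.
Positive root: v = −a·t_r + √((a·t_r)² + 2a·d) = −6.457 + √(41.693 + 892.24) = 24.1033 m/s.
24.1033 m/s × 3.6 = 86.772 km/h.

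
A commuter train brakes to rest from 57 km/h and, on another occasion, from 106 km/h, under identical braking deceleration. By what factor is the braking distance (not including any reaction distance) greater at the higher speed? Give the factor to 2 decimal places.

Braking distance d = v²/(2a), so with a fixed, d ∝ v².
Factor = (106/57)² = 1.8596² = 3.4581.

Factor ≈ 3.46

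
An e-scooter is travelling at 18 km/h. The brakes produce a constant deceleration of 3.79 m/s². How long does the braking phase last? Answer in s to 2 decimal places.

18 km/h ÷ 3.6 = 5.0000 m/s.
Braking time = v/a = 5.0000 / 3.790 = 1.319 s.

Braking time ≈ 1.32 s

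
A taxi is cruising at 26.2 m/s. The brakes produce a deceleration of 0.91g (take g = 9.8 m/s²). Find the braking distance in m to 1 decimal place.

a = 0.91 × 9.8 = 8.918 m/s².
Braking distance = v²/(2a) = 26.2000² / (2 × 8.918) = 686.440 / 17.836 = 38.486 m.

Braking distance ≈ 38.5 m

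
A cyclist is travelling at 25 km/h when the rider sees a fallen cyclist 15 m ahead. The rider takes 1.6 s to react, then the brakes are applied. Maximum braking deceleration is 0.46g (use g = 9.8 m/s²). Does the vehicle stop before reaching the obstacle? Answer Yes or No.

No

25 km/h ÷ 3.6 = 6.9444 m/s.
a = 0.46 × 9.8 = 4.508 m/s².
Reaction distance = 6.9444 × 1.6 = 11.111 m.
Braking distance = v²/(2a) = 48.225 / 9.016 = 5.349 m.
Total stopping distance = 11.111 + 5.349 = 16.460 m, vs 15 m available — it cannot stop in time and overshoots by 16.460 − 15 = 1.460 m.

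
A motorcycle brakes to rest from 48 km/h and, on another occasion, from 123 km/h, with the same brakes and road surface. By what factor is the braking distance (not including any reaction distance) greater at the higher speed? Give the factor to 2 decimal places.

Factor ≈ 6.57

Braking distance d = v²/(2a), so with a fixed, d ∝ v².
Factor = (123/48)² = 2.5625² = 6.5664.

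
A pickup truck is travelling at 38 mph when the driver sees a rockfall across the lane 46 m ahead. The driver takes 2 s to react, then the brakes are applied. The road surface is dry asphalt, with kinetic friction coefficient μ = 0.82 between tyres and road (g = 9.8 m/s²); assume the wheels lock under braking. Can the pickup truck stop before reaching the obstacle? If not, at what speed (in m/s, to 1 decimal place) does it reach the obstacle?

No — it strikes the obstacle at 9.8 m/s

38 mph × 0.44704 = 16.9875 m/s.
a = μg = 0.82 × 9.8 = 8.036 m/s².
Reaction distance = 16.9875 × 2 = 33.975 m.
Braking distance needed to stop: v²/(2a) = 288.575 / 16.072 = 17.955 m, so total needed = 33.975 + 17.955 = 51.930 m > 46 m — it cannot stop.
Distance remaining when braking begins: 46 − 33.975 = 12.025 m.
v² = v₀² − 2a·d = 288.575 − 2 × 8.036 × 12.025 = 95.309 m²/s².
v = √95.309 = 9.763 m/s.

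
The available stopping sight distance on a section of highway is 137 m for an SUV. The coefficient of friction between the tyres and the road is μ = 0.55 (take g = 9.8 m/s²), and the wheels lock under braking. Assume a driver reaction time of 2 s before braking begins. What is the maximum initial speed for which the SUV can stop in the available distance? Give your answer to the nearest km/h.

a = μg = 0.55 × 9.8 = 5.390 m/s².
Stopping distance: v·t_r + v²/(2a) = 137 with t_r = 2 s and a = 5.390 m/s².
So v² + 21.560 v − 1476.86 = 0.
Positive root: v = −a·t_r + √((a·t_r)² + 2a·d) = −10.780 + √(116.208 + 1476.86) = 29.1333 m/s.
29.1333 m/s × 3.6 = 104.880 km/h.

Maximum speed ≈ 105 km/h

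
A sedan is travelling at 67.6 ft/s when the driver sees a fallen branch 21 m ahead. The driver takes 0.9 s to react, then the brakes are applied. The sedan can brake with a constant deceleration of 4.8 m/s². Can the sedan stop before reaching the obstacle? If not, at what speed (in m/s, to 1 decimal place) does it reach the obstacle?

No — it strikes the obstacle at 20.0 m/s

67.6 ft/s × 0.3048 = 20.6045 m/s.
Reaction distance = 20.6045 × 0.9 = 18.544 m.
Braking distance needed to stop: v²/(2a) = 424.545 / 9.600 = 44.223 m, so total needed = 18.544 + 44.223 = 62.767 m > 21 m — it cannot stop.
Distance remaining when braking begins: 21 − 18.544 = 2.456 m.
v² = v₀² − 2a·d = 424.545 − 2 × 4.800 × 2.456 = 400.967 m²/s².
v = √400.967 = 20.024 m/s.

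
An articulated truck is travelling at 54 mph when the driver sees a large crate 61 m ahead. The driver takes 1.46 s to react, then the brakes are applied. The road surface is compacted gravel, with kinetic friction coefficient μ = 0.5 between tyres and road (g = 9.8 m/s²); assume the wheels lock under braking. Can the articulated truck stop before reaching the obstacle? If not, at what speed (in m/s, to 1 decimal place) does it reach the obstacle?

No — it strikes the obstacle at 18.2 m/s

54 mph × 0.44704 = 24.1402 m/s.
a = μg = 0.5 × 9.8 = 4.900 m/s².
Reaction distance = 24.1402 × 1.46 = 35.245 m.
Braking distance needed to stop: v²/(2a) = 582.749 / 9.800 = 59.464 m, so total needed = 35.245 + 59.464 = 94.709 m > 61 m — it cannot stop.
Distance remaining when braking begins: 61 − 35.245 = 25.755 m.
v² = v₀² − 2a·d = 582.749 − 2 × 4.900 × 25.755 = 330.350 m²/s².
v = √330.350 = 18.176 m/s.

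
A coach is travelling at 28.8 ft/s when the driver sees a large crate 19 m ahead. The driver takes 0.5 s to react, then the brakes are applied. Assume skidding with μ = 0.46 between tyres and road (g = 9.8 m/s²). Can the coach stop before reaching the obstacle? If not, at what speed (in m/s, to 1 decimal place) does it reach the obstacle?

28.8 ft/s × 0.3048 = 8.7782 m/s.
a = μg = 0.46 × 9.8 = 4.508 m/s².
Reaction distance = 8.7782 × 0.5 = 4.389 m.
Braking distance = v²/(2a) = 77.057 / 9.016 = 8.547 m.
Total stopping distance = 4.389 + 8.547 = 12.936 m, vs 19 m available — it stops with 19 − 12.936 = 6.064 m to spare.

Yes — it stops about 6.1 m short of the obstacle, so it never reaches it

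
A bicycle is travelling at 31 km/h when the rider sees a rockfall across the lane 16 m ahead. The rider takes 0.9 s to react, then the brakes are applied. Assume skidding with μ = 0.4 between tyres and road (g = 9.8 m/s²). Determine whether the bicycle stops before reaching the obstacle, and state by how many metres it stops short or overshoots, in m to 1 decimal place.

No — it overshoots by 1.2 m

31 km/h ÷ 3.6 = 8.6111 m/s.
a = μg = 0.4 × 9.8 = 3.920 m/s².
Reaction distance = 8.6111 × 0.9 = 7.750 m.
Braking distance = v²/(2a) = 74.151 / 7.840 = 9.458 m.
Total stopping distance = 7.750 + 9.458 = 17.208 m, vs 16 m available — it cannot stop in time and overshoots by 17.208 − 16 = 1.208 m.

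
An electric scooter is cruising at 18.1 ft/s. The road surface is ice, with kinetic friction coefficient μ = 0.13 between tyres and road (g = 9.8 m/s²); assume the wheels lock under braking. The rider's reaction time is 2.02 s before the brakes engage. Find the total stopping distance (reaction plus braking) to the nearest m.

Total stopping distance ≈ 23 m

18.1 ft/s × 0.3048 = 5.5169 m/s.
a = μg = 0.13 × 9.8 = 1.274 m/s².
Reaction distance = v·t_r = 5.5169 × 2.02 = 11.144 m.
Braking distance = v²/(2a) = 5.5169² / (2 × 1.274) = 30.436 / 2.548 = 11.945 m.
Total = 11.144 + 11.945 = 23.089 m.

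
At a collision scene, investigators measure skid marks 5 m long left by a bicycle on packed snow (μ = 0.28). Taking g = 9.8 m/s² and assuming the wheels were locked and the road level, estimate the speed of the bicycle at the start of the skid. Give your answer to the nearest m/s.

Initial speed ≈ 5 m/s

Deceleration a = μg = 0.28 × 9.8 = 2.744 m/s².
v = √(2a·d) = √(2 × 2.744 × 5) = √27.440 = 5.2383 m/s.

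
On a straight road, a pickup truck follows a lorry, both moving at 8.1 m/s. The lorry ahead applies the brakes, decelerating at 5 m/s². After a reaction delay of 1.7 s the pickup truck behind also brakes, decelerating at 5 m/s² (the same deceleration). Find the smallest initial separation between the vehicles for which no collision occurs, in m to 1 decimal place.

Leader travels v²/(2a_L) = 65.610 / 10.000 = 6.561 m before stopping.
Follower covers v·t_r = 8.1000 × 1.7 = 13.770 m while reacting, then v²/(2a_F) = 65.610 / 10.000 = 6.561 m while braking, for a total of 13.770 + 6.561 = 20.331 m.
Since a_F ≤ a_L and the follower starts braking later, the follower is never slower than the leader, so the closest approach is when both have stopped.
Minimum gap = 20.331 − 6.561 = 13.770 m.

Minimum gap ≈ 13.8 m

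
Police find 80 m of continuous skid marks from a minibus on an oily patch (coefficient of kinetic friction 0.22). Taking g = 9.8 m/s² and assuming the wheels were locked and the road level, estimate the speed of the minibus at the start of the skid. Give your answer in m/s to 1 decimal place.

Deceleration a = μg = 0.22 × 9.8 = 2.156 m/s².
v = √(2a·d) = √(2 × 2.156 × 80) = √344.960 = 18.5731 m/s.

Initial speed ≈ 18.6 m/s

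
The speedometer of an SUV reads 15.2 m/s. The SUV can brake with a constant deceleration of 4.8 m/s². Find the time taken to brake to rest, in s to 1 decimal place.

Braking time ≈ 3.2 s

Braking time = v/a = 15.2000 / 4.800 = 3.167 s.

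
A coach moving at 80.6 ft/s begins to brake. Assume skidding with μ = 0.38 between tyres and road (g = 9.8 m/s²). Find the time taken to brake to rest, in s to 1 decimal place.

80.6 ft/s × 0.3048 = 24.5669 m/s.
a = μg = 0.38 × 9.8 = 3.724 m/s².
Braking time = v/a = 24.5669 / 3.724 = 6.597 s.

Braking time ≈ 6.6 s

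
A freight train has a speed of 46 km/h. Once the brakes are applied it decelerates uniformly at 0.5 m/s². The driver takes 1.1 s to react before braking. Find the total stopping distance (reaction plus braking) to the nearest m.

46 km/h ÷ 3.6 = 12.7778 m/s.
Reaction distance = v·t_r = 12.7778 × 1.1 = 14.056 m.
Braking distance = v²/(2a) = 12.7778² / (2 × 0.500) = 163.272 / 1.000 = 163.272 m.
Total = 14.056 + 163.272 = 177.328 m.

Total stopping distance ≈ 177 m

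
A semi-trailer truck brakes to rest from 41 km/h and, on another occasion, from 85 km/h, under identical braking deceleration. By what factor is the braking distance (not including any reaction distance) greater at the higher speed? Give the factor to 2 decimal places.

Factor ≈ 4.30

Braking distance d = v²/(2a), so with a fixed, d ∝ v².
Factor = (85/41)² = 2.0732² = 4.2982.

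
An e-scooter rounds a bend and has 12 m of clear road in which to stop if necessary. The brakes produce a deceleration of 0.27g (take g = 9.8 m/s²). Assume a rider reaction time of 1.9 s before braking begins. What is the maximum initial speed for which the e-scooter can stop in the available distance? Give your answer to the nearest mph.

Maximum speed ≈ 10 mph

a = 0.27 × 9.8 = 2.646 m/s².
Stopping distance: v·t_r + v²/(2a) = 12 with t_r = 1.9 s and a = 2.646 m/s².
So v² + 10.055 v − 63.50 = 0.
Positive root: v = −a·t_r + √((a·t_r)² + 2a·d) = −5.027 + √(25.271 + 63.50) = 4.3948 m/s.
4.3948 m/s ÷ 0.44704 = 9.831 mph.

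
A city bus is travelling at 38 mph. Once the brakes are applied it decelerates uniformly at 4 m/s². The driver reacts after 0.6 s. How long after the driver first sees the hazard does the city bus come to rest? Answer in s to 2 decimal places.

Total time ≈ 4.85 s

38 mph × 0.44704 = 16.9875 m/s.
Braking time = v/a = 16.9875 / 4.000 = 4.247 s.
Total = 0.6 + 4.247 = 4.847 s.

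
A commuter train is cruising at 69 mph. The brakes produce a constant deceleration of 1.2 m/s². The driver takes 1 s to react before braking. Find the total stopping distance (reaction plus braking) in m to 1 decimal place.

Total stopping distance ≈ 427.3 m

69 mph × 0.44704 = 30.8458 m/s.
Reaction distance = v·t_r = 30.8458 × 1 = 30.846 m.
Braking distance = v²/(2a) = 30.8458² / (2 × 1.200) = 951.463 / 2.400 = 396.443 m.
Total = 30.846 + 396.443 = 427.289 m.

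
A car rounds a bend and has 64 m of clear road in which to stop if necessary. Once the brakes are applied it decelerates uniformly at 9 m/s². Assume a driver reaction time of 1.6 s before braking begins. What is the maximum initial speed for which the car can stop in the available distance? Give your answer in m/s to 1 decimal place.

Stopping distance: v·t_r + v²/(2a) = 64 with t_r = 1.6 s and a = 9.000 m/s².
So v² + 28.800 v − 1152.00 = 0.
Positive root: v = −a·t_r + √((a·t_r)² + 2a·d) = −14.400 + √(207.360 + 1152.00) = 22.4695 m/s.

Maximum speed ≈ 22.5 m/s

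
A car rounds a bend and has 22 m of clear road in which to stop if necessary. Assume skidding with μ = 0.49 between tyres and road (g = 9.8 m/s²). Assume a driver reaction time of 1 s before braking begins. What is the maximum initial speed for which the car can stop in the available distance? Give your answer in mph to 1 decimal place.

Maximum speed ≈ 23.5 mph

a = μg = 0.49 × 9.8 = 4.802 m/s².
Stopping distance: v·t_r + v²/(2a) = 22 with t_r = 1 s and a = 4.802 m/s².
So v² + 9.604 v − 211.29 = 0.
Positive root: v = −a·t_r + √((a·t_r)² + 2a·d) = −4.802 + √(23.059 + 211.29) = 10.5065 m/s.
10.5065 m/s ÷ 0.44704 = 23.502 mph.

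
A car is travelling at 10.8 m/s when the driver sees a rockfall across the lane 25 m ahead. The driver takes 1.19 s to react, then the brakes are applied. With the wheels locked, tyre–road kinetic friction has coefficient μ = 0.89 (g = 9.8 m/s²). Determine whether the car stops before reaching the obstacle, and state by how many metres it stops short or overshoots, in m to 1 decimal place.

a = μg = 0.89 × 9.8 = 8.722 m/s².
Reaction distance = 10.8000 × 1.19 = 12.852 m.
Braking distance = v²/(2a) = 116.640 / 17.444 = 6.687 m.
Total stopping distance = 12.852 + 6.687 = 19.539 m, vs 25 m available — it stops with 25 − 19.539 = 5.461 m to spare.

Yes — it stops 5.5 m short of the obstacle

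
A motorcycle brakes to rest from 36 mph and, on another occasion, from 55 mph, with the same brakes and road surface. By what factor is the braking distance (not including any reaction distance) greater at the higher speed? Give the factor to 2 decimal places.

Braking distance d = v²/(2a), so with a fixed, d ∝ v².
Factor = (55/36)² = 1.5278² = 2.3342.

Factor ≈ 2.33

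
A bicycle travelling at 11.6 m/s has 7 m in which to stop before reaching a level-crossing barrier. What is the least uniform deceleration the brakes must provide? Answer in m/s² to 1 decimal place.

v² = 2a·d ⇒ a = v²/(2d) = 11.6000² / (2 × 7.000) = 134.560 / 14.000 = 9.6114 m/s².

Required deceleration ≈ 9.6 m/s²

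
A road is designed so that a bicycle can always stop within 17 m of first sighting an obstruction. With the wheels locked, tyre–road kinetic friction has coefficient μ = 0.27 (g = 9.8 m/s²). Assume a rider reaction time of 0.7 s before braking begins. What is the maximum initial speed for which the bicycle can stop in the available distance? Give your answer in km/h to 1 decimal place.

a = μg = 0.27 × 9.8 = 2.646 m/s².
Stopping distance: v·t_r + v²/(2a) = 17 with t_r = 0.7 s and a = 2.646 m/s².
So v² + 3.704 v − 89.96 = 0.
Positive root: v = −a·t_r + √((a·t_r)² + 2a·d) = −1.852 + √(3.430 + 89.96) = 7.8119 m/s.
7.8119 m/s × 3.6 = 28.123 km/h.

Maximum speed ≈ 28.1 km/h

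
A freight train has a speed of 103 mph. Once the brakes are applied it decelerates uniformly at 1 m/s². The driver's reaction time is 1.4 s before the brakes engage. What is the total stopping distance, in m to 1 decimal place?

103 mph × 0.44704 = 46.0451 m/s.
Reaction distance = v·t_r = 46.0451 × 1.4 = 64.463 m.
Braking distance = v²/(2a) = 46.0451² / (2 × 1.000) = 2120.151 / 2.000 = 1060.075 m.
Total = 64.463 + 1060.075 = 1124.538 m.

Total stopping distance ≈ 1124.5 m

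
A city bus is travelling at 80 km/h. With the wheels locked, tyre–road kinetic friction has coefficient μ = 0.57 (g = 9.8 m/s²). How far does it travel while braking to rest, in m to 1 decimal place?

80 km/h ÷ 3.6 = 22.2222 m/s.
a = μg = 0.57 × 9.8 = 5.586 m/s².
Braking distance = v²/(2a) = 22.2222² / (2 × 5.586) = 493.826 / 11.172 = 44.202 m.

Braking distance ≈ 44.2 m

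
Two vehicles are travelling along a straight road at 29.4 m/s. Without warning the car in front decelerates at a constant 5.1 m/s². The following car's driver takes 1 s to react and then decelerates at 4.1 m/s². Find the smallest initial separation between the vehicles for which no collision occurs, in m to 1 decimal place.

Leader travels v²/(2a_L) = 864.360 / 10.200 = 84.741 m before stopping.
Follower covers v·t_r = 29.4000 × 1 = 29.400 m while reacting, then v²/(2a_F) = 864.360 / 8.200 = 105.410 m while braking, for a total of 29.400 + 105.410 = 134.810 m.
Since a_F ≤ a_L and the follower starts braking later, the follower is never slower than the leader, so the closest approach is when both have stopped.
Minimum gap = 134.810 − 84.741 = 50.069 m.

Minimum gap ≈ 50.1 m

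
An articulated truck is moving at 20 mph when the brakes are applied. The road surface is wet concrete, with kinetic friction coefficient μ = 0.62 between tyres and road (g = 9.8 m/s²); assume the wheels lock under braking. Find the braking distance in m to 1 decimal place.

Braking distance ≈ 6.6 m

20 mph × 0.44704 = 8.9408 m/s.
a = μg = 0.62 × 9.8 = 6.076 m/s².
Braking distance = v²/(2a) = 8.9408² / (2 × 6.076) = 79.938 / 12.152 = 6.578 m.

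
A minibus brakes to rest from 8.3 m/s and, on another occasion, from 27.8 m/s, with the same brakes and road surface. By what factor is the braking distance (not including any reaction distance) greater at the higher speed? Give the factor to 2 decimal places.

Factor ≈ 11.22

Braking distance d = v²/(2a), so with a fixed, d ∝ v².
Factor = (27.8/8.3)² = 3.3494² = 11.2185.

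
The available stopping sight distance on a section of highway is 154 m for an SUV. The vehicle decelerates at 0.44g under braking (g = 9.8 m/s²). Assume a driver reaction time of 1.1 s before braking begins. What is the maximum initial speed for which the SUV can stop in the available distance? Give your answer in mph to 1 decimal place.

Maximum speed ≈ 71.6 mph

a = 0.44 × 9.8 = 4.312 m/s².
Stopping distance: v·t_r + v²/(2a) = 154 with t_r = 1.1 s and a = 4.312 m/s².
So v² + 9.486 v − 1328.10 = 0.
Positive root: v = −a·t_r + √((a·t_r)² + 2a·d) = −4.743 + √(22.496 + 1328.10) = 32.0075 m/s.
32.0075 m/s ÷ 0.44704 = 71.599 mph.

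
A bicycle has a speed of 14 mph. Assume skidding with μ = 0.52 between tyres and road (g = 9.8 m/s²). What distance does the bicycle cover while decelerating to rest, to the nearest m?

Braking distance ≈ 4 m

14 mph × 0.44704 = 6.2586 m/s.
a = μg = 0.52 × 9.8 = 5.096 m/s².
Braking distance = v²/(2a) = 6.2586² / (2 × 5.096) = 39.170 / 10.192 = 3.843 m.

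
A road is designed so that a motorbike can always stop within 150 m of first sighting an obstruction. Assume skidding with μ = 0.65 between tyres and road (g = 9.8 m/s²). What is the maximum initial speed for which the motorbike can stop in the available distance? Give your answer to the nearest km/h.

Maximum speed ≈ 157 km/h

a = μg = 0.65 × 9.8 = 6.370 m/s².
v²/(2a) = d ⇒ v = √(2 × 6.370 × 150) = √1911.00 = 43.7150 m/s.
43.7150 m/s × 3.6 = 157.374 km/h.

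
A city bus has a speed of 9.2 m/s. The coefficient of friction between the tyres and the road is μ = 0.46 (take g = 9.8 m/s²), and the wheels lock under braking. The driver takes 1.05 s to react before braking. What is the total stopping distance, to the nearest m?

a = μg = 0.46 × 9.8 = 4.508 m/s².
Reaction distance = v·t_r = 9.2000 × 1.05 = 9.660 m.
Braking distance = v²/(2a) = 9.2000² / (2 × 4.508) = 84.640 / 9.016 = 9.388 m.
Total = 9.660 + 9.388 = 19.048 m.

Total stopping distance ≈ 19 m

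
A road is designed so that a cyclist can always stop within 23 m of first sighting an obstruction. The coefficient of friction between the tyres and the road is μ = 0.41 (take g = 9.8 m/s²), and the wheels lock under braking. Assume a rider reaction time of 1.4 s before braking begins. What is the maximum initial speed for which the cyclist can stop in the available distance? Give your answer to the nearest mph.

a = μg = 0.41 × 9.8 = 4.018 m/s².
Stopping distance: v·t_r + v²/(2a) = 23 with t_r = 1.4 s and a = 4.018 m/s².
So v² + 11.250 v − 184.83 = 0.
Positive root: v = −a·t_r + √((a·t_r)² + 2a·d) = −5.625 + √(31.641 + 184.83) = 9.0880 m/s.
9.0880 m/s ÷ 0.44704 = 20.329 mph.

Maximum speed ≈ 20 mph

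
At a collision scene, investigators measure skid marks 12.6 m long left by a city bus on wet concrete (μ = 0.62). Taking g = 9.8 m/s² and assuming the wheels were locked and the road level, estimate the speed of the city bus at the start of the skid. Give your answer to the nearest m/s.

Initial speed ≈ 12 m/s

Deceleration a = μg = 0.62 × 9.8 = 6.076 m/s².
v = √(2a·d) = √(2 × 6.076 × 12.6) = √153.115 = 12.3740 m/s.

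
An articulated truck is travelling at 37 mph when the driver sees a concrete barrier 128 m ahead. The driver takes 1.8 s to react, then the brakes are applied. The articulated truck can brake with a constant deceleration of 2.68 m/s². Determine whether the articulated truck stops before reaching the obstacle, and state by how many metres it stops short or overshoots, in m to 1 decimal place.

37 mph × 0.44704 = 16.5405 m/s.
Reaction distance = 16.5405 × 1.8 = 29.773 m.
Braking distance = v²/(2a) = 273.588 / 5.360 = 51.043 m.
Total stopping distance = 29.773 + 51.043 = 80.816 m, vs 128 m available — it stops with 128 − 80.816 = 47.184 m to spare.

Yes — it stops 47.2 m short of the obstacle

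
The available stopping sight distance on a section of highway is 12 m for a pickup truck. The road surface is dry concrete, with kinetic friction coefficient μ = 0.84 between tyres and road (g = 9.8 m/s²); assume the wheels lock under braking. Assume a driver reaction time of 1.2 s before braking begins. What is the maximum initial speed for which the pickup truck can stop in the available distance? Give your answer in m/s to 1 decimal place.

a = μg = 0.84 × 9.8 = 8.232 m/s².
Stopping distance: v·t_r + v²/(2a) = 12 with t_r = 1.2 s and a = 8.232 m/s².
So v² + 19.757 v − 197.57 = 0.
Positive root: v = −a·t_r + √((a·t_r)² + 2a·d) = −9.878 + √(97.575 + 197.57) = 7.3018 m/s.

Maximum speed ≈ 7.3 m/s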